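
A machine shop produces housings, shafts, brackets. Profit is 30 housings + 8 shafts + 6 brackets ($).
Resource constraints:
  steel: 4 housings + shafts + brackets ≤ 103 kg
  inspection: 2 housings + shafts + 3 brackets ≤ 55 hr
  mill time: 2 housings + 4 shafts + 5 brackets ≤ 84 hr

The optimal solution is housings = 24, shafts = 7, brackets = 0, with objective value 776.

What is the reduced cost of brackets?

At the optimum: steel uses 103 of 103 (binding); inspection uses 55 of 55 (binding); mill time uses 76 of 84 (slack = 8).
Since mill time is not tight, its dual is 0.
From A_Bᵀ y = c: 4·y_steel + 2·y_inspection = 30; 1·y_steel + 1·y_inspection = 8.
Solving: y_steel = 7, y_inspection = 1.
Reduced cost of brackets: c₃ − yᵀa₃ = 6 − (7·1 + 1·3) = 6 − 10 = -4.

-4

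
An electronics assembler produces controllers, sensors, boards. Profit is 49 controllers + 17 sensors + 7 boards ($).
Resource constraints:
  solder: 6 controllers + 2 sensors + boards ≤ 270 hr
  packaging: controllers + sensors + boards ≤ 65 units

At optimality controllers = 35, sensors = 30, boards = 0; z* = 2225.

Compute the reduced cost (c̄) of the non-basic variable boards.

-2

Both solder and packaging are binding at x*.
From A_Bᵀ y = c: 6·y_solder + 1·y_packaging = 49; 2·y_solder + 1·y_packaging = 17.
→ y_solder = 8 and y_packaging = 1.
Reduced cost of boards: c₃ − yᵀa₃ = 7 − (8·1 + 1·1) = 7 − 9 = -2.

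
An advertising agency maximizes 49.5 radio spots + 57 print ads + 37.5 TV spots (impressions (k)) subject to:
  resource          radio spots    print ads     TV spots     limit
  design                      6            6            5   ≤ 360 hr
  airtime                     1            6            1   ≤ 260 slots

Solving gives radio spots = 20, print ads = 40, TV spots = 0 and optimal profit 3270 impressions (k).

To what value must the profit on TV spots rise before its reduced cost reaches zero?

Both design and airtime are binding at x*.
The binding rows give the dual system: 6·y_design + 1·y_airtime = 49.5 and 6·y_design + 6·y_airtime = 57.
This yields shadow prices y_design = 8, y_airtime = 1.5.
TV spots enters the basis when its profit ≥ yᵀa₃ = 8·5 + 1.5·1 = 41.5.

41.5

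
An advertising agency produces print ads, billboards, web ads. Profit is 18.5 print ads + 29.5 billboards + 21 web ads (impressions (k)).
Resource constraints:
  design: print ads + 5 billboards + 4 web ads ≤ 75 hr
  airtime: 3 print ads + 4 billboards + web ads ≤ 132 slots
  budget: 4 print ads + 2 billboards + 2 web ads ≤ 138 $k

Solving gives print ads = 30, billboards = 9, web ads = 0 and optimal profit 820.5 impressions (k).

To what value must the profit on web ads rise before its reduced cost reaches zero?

At the optimum: design uses 75 of 75 (binding); airtime uses 126 of 132 (slack = 6); budget uses 138 of 138 (binding).
By complementary slackness, y = 0 for the non-binding constraint.
Dual feasibility on the basic columns requires 1·y_design + 4·y_budget = 18.5, 5·y_design + 2·y_budget = 29.5.
→ y_design = 4.5 and y_budget = 3.5.
web ads enters the basis when its profit ≥ yᵀa₃ = 4.5·4 + 3.5·2 = 25.

25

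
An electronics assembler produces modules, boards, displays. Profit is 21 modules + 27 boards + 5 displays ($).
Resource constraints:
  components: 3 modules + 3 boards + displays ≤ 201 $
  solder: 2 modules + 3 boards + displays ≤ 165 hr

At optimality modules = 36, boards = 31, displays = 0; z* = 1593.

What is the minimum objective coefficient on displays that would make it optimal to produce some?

At the optimum: components uses 201 of 201 (binding); solder uses 165 of 165 (binding).
From A_Bᵀ y = c: 3·y_components + 2·y_solder = 21; 3·y_components + 3·y_solder = 27.
Solving: y_components = 3, y_solder = 6.
displays enters the basis when its profit ≥ yᵀa₃ = 3·1 + 6·1 = 9.

9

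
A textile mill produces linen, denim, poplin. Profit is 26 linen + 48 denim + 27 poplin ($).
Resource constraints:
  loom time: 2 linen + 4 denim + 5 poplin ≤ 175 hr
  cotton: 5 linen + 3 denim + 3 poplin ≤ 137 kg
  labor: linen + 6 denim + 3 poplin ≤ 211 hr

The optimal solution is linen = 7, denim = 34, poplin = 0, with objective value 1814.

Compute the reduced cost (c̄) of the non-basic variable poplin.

-3

Binding: cotton and labor. Non-binding: loom time (25 unused).
Slack constraints have shadow price 0 (complementary slackness).
The binding rows give the dual system: 5·y_cotton + 1·y_labor = 26 and 3·y_cotton + 6·y_labor = 48.
This yields shadow prices y_cotton = 4, y_labor = 6.
Reduced cost of poplin: c₃ − yᵀa₃ = 27 − (4·3 + 6·3) = 27 − 30 = -3.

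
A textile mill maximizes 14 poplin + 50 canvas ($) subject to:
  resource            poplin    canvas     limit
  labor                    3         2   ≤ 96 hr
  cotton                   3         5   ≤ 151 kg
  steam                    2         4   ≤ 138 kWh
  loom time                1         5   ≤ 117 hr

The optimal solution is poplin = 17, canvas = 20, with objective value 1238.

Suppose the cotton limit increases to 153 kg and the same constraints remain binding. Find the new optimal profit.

Check each constraint at x*: labor 91/96 (slack 5); cotton 151/151 (tight); steam 114/138 (slack 24); loom time 117/117 (tight).
By complementary slackness, y = 0 for the non-binding constraints.
The binding rows give the dual system: 3·y_cotton + 1·y_loom time = 14 and 5·y_cotton + 5·y_loom time = 50.
→ y_cotton = 2 and y_loom time = 8.
Δz = y_cotton·Δb = 2 × (2) = 4, so new z* = 1238 + 4 = 1242.

1242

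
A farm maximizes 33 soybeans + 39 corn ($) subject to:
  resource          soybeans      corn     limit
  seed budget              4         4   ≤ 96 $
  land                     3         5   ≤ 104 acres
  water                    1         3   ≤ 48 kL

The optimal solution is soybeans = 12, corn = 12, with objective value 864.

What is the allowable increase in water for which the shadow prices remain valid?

Binding constraints: seed budget, water. The basis is B = [[4,4],[1,3]] with det 8.
Per unit increase in water, x* moves by d = (-0.5, 0.5).
The basis stays optimal until land becomes binding; allowable increase = 8 kL.

8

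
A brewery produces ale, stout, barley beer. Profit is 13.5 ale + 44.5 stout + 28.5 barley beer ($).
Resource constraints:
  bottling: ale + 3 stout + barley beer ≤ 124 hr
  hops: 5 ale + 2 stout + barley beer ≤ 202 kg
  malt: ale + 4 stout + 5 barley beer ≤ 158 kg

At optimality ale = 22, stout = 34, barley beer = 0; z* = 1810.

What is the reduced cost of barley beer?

-1

Binding: bottling and malt. Non-binding: hops (24 unused).
Since hops is not tight, its dual is 0.
From A_Bᵀ y = c: 1·y_bottling + 1·y_malt = 13.5; 3·y_bottling + 4·y_malt = 44.5.
→ y_bottling = 9.5 and y_malt = 4.
Reduced cost of barley beer: c₃ − yᵀa₃ = 28.5 − (9.5·1 + 4·5) = 28.5 − 29.5 = -1.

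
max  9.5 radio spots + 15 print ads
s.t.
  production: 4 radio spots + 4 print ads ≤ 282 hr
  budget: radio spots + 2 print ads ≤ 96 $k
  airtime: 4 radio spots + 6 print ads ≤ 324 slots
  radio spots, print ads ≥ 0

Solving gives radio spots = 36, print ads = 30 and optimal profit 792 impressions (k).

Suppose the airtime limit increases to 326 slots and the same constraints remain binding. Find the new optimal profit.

796

Binding: budget and airtime. Non-binding: production (18 unused).
Since production is not tight, its dual is 0.
From A_Bᵀ y = c: 1·y_budget + 4·y_airtime = 9.5; 2·y_budget + 6·y_airtime = 15.
Solving: y_budget = 1.5, y_airtime = 2.
Δz = y_airtime·Δb = 2 × (2) = 4, so new z* = 792 + 4 = 796.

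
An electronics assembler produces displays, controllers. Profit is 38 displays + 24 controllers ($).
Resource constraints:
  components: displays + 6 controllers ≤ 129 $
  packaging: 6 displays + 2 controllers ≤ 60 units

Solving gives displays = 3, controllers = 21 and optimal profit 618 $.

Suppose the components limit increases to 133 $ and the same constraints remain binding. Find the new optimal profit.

Both components and packaging are binding at x*.
The binding rows give the dual system: 1·y_components + 6·y_packaging = 38 and 6·y_components + 2·y_packaging = 24.
Solving: y_components = 2, y_packaging = 6.
Δz = y_components·Δb = 2 × (4) = 8, so new z* = 618 + 8 = 626.

626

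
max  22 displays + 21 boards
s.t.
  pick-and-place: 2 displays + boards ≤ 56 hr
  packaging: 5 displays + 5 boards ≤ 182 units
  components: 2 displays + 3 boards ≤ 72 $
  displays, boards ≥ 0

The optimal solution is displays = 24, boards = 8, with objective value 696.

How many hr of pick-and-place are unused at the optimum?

pick-and-place used = 2·24 + 1·8 = 56; slack = 56 − 56 = 0.

0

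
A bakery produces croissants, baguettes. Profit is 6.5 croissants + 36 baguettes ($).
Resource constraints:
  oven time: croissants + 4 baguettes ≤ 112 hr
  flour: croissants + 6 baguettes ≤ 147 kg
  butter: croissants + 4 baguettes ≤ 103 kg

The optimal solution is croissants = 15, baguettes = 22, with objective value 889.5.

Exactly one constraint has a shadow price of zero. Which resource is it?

oven time

oven time: 103/112 (slack 9)
flour: 147/147 (binding)
butter: 103/103 (binding)
By complementary slackness, a constraint with positive slack has shadow price 0 → oven time.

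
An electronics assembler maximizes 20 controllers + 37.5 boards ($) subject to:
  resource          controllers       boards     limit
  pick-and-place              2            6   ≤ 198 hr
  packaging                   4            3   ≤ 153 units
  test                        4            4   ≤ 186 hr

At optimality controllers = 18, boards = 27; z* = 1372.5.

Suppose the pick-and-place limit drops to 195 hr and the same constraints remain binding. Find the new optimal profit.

1357.5

At the optimum: pick-and-place uses 198 of 198 (binding); packaging uses 153 of 153 (binding); test uses 180 of 186 (slack = 6).
By complementary slackness, y = 0 for the non-binding constraint.
Dual feasibility on the basic columns requires 2·y_pick-and-place + 4·y_packaging = 20, 6·y_pick-and-place + 3·y_packaging = 37.5.
This yields shadow prices y_pick-and-place = 5, y_packaging = 2.5.
Δz = y_pick-and-place·Δb = 5 × (-3) = -15, so new z* = 1372.5 − 15 = 1357.5.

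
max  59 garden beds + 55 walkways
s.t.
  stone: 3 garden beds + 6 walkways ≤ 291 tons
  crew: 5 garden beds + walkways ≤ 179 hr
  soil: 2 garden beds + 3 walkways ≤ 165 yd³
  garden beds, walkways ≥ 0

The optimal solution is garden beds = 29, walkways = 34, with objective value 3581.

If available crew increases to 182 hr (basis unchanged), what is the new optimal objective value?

3602

Binding: stone and crew. Non-binding: soil (5 unused).
Since soil is not tight, its dual is 0.
The binding rows give the dual system: 3·y_stone + 5·y_crew = 59 and 6·y_stone + 1·y_crew = 55.
Solving: y_stone = 8, y_crew = 7.
Δz = y_crew·Δb = 7 × (3) = 21, so new z* = 3581 + 21 = 3602.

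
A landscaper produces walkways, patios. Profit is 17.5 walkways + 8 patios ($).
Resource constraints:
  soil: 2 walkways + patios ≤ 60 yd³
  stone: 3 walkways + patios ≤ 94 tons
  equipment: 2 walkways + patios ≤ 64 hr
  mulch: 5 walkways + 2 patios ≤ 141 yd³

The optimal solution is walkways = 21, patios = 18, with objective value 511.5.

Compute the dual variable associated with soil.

5

Check each constraint at x*: soil 60/60 (tight); stone 81/94 (slack 13); equipment 60/64 (slack 4); mulch 141/141 (tight).
By complementary slackness, y = 0 for the non-binding constraints.
From A_Bᵀ y = c: 2·y_soil + 5·y_mulch = 17.5; 1·y_soil + 2·y_mulch = 8.
Solving: y_soil = 5, y_mulch = 1.5.
Shadow price of soil = 5.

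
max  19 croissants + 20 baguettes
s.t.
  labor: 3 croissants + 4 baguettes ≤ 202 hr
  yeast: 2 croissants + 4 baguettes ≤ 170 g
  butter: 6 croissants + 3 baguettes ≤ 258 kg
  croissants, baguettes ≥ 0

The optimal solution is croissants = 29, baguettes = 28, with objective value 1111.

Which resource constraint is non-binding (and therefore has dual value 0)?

labor

labor: 199/202 (slack 3)
yeast: 170/170 (binding)
butter: 258/258 (binding)
By complementary slackness, a constraint with positive slack has shadow price 0 → labor.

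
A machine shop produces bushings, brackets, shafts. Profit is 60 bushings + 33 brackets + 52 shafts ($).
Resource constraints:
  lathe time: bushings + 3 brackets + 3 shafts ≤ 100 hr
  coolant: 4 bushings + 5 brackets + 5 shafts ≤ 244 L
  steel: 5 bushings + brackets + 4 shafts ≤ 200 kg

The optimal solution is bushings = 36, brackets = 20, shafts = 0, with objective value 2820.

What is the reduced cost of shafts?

-5

At the optimum: lathe time uses 96 of 100 (slack = 4); coolant uses 244 of 244 (binding); steel uses 200 of 200 (binding).
Since lathe time is not tight, its dual is 0.
The binding rows give the dual system: 4·y_coolant + 5·y_steel = 60 and 5·y_coolant + 1·y_steel = 33.
This yields shadow prices y_coolant = 5, y_steel = 8.
Reduced cost of shafts: c₃ − yᵀa₃ = 52 − (5·5 + 8·4) = 52 − 57 = -5.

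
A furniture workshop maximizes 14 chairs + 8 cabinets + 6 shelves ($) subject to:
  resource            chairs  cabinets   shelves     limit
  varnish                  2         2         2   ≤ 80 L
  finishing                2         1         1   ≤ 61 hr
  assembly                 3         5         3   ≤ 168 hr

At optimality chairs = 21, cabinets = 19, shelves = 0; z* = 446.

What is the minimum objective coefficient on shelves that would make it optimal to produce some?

8

Check each constraint at x*: varnish 80/80 (tight); finishing 61/61 (tight); assembly 158/168 (slack 10).
Slack constraints have shadow price 0 (complementary slackness).
Dual feasibility on the basic columns requires 2·y_varnish + 2·y_finishing = 14, 2·y_varnish + 1·y_finishing = 8.
→ y_varnish = 1 and y_finishing = 6.
shelves enters the basis when its profit ≥ yᵀa₃ = 1·2 + 6·1 = 8.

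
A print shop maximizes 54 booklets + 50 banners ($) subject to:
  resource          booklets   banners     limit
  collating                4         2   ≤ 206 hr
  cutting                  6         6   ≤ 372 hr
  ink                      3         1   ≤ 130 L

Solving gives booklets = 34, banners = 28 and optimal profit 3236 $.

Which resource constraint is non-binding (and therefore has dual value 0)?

collating

collating: 192/206 (slack 14)
cutting: 372/372 (binding)
ink: 130/130 (binding)
By complementary slackness, a constraint with positive slack has shadow price 0 → collating.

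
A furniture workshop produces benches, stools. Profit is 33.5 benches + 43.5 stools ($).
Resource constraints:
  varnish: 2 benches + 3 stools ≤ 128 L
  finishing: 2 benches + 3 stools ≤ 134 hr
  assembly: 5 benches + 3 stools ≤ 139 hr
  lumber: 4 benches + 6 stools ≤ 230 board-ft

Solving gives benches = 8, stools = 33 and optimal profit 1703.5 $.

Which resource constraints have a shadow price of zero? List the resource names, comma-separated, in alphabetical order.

varnish: 115/128 (slack 13)
finishing: 115/134 (slack 19)
assembly: 139/139 (binding)
lumber: 230/230 (binding)
By complementary slackness, a constraint with positive slack has shadow price 0 → finishing, varnish.

finishing, varnish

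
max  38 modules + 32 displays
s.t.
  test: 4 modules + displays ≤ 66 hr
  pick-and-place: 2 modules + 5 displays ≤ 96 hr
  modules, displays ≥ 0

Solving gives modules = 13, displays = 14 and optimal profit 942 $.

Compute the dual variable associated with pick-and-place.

At the optimum: test uses 66 of 66 (binding); pick-and-place uses 96 of 96 (binding).
Dual feasibility on the basic columns requires 4·y_test + 2·y_pick-and-place = 38, 1·y_test + 5·y_pick-and-place = 32.
Solving: y_test = 7, y_pick-and-place = 5.
Shadow price of pick-and-place = 5.

5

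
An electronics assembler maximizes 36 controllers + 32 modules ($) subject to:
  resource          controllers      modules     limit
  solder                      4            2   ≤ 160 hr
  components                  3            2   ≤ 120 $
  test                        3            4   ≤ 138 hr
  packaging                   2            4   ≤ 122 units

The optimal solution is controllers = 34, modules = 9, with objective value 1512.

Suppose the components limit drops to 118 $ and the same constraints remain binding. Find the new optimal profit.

1496

Binding: components and test. Non-binding: solder (6 unused), packaging (18 unused).
Since solder, packaging are not tight, their duals are 0.
Dual feasibility on the basic columns requires 3·y_components + 3·y_test = 36, 2·y_components + 4·y_test = 32.
→ y_components = 8 and y_test = 4.
Δz = y_components·Δb = 8 × (-2) = -16, so new z* = 1512 − 16 = 1496.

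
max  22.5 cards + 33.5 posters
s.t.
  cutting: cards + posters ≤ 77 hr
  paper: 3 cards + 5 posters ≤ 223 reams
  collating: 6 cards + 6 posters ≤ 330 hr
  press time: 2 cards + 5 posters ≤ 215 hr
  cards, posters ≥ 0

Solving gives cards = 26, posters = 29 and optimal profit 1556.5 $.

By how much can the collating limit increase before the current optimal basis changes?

Binding constraints: paper, collating. The basis is B = [[3,5],[6,6]] with det -12.
Per unit increase in collating, x* moves by d = (0.4167, -0.25).
The basis stays optimal until posters reaches 0; allowable increase = 116 hr.

116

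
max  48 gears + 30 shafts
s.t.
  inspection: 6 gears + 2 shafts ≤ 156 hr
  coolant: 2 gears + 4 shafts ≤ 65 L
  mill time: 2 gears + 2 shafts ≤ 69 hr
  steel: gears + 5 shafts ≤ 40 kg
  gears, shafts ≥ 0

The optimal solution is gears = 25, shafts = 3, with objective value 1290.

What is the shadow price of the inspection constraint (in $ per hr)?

Binding: inspection and steel. Non-binding: coolant (3 unused), mill time (13 unused).
Slack constraints have shadow price 0 (complementary slackness).
The binding rows give the dual system: 6·y_inspection + 1·y_steel = 48 and 2·y_inspection + 5·y_steel = 30.
→ y_inspection = 7.5 and y_steel = 3.
Shadow price of inspection = 7.5.

7.5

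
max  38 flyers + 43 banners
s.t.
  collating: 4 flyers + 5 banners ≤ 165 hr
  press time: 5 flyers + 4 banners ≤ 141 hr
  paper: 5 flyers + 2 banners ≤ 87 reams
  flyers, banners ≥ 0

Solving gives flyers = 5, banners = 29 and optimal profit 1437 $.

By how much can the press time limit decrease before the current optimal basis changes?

Binding constraints: collating, press time. The basis is B = [[4,5],[5,4]] with det -9.
Per unit decrease in press time, x* moves by d = (-0.5556, 0.4444).
The basis stays optimal until flyers reaches 0; allowable decrease = 9 hr.

9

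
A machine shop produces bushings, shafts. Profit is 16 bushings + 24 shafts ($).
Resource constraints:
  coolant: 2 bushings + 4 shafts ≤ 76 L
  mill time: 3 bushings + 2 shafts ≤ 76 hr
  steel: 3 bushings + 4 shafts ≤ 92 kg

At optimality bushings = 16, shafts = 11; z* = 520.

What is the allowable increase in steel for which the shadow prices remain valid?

Binding constraints: coolant, steel. The basis is B = [[2,4],[3,4]] with det -4.
Per unit increase in steel, x* moves by d = (1, -0.5).
The basis stays optimal until mill time becomes binding; allowable increase = 3 kg.

3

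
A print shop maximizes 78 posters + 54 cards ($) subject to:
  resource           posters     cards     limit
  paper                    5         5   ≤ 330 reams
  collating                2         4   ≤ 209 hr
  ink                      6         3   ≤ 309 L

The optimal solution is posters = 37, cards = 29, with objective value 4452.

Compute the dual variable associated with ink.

At the optimum: paper uses 330 of 330 (binding); collating uses 190 of 209 (slack = 19); ink uses 309 of 309 (binding).
Since collating is not tight, its dual is 0.
Dual feasibility on the basic columns requires 5·y_paper + 6·y_ink = 78, 5·y_paper + 3·y_ink = 54.
Solving: y_paper = 6, y_ink = 8.
Shadow price of ink = 8.

8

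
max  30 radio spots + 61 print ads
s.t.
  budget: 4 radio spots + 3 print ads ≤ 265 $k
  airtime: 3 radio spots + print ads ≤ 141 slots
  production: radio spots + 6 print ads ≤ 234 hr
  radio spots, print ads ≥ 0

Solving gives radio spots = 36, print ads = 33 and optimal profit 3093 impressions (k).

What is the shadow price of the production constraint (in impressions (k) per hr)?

9

Check each constraint at x*: budget 243/265 (slack 22); airtime 141/141 (tight); production 234/234 (tight).
Since budget is not tight, its dual is 0.
From A_Bᵀ y = c: 3·y_airtime + 1·y_production = 30; 1·y_airtime + 6·y_production = 61.
Solving: y_airtime = 7, y_production = 9.
Shadow price of production = 9.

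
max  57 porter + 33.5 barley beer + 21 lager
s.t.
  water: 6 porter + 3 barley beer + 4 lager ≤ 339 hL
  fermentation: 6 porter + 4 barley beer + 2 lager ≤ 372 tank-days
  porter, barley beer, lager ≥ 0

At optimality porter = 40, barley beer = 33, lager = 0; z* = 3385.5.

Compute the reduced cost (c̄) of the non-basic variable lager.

-7

Check each constraint at x*: water 339/339 (tight); fermentation 372/372 (tight).
The binding rows give the dual system: 6·y_water + 6·y_fermentation = 57 and 3·y_water + 4·y_fermentation = 33.5.
→ y_water = 4.5 and y_fermentation = 5.
Reduced cost of lager: c₃ − yᵀa₃ = 21 − (4.5·4 + 5·2) = 21 − 28 = -7.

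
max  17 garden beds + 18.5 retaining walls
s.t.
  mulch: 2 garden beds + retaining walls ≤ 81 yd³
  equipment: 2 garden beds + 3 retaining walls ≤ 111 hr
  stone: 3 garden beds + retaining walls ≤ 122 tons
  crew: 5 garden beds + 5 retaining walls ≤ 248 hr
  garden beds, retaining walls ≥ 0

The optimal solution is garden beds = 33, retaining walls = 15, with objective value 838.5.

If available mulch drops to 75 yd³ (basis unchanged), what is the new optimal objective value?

817.5

At the optimum: mulch uses 81 of 81 (binding); equipment uses 111 of 111 (binding); stone uses 114 of 122 (slack = 8); crew uses 240 of 248 (slack = 8).
By complementary slackness, y = 0 for the non-binding constraints.
From A_Bᵀ y = c: 2·y_mulch + 2·y_equipment = 17; 1·y_mulch + 3·y_equipment = 18.5.
This yields shadow prices y_mulch = 3.5, y_equipment = 5.
Δz = y_mulch·Δb = 3.5 × (-6) = -21, so new z* = 838.5 − 21 = 817.5.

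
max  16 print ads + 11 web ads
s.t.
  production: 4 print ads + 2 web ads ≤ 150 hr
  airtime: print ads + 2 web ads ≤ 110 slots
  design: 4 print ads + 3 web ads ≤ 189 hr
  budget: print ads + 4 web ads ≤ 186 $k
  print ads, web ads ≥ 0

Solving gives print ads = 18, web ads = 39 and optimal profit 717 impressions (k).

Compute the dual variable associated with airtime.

At the optimum: production uses 150 of 150 (binding); airtime uses 96 of 110 (slack = 14); design uses 189 of 189 (binding); budget uses 174 of 186 (slack = 12).
By complementary slackness, y = 0 for the non-binding constraints.
From A_Bᵀ y = c: 4·y_production + 4·y_design = 16; 2·y_production + 3·y_design = 11.
→ y_production = 1 and y_design = 3.
Shadow price of airtime = 0.

0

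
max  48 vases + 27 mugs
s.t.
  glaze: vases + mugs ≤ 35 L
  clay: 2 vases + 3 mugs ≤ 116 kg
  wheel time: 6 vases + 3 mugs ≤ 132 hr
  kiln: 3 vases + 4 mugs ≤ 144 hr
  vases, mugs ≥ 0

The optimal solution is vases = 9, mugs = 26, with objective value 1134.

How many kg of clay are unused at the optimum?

clay used = 2·9 + 3·26 = 96; slack = 116 − 96 = 20.

20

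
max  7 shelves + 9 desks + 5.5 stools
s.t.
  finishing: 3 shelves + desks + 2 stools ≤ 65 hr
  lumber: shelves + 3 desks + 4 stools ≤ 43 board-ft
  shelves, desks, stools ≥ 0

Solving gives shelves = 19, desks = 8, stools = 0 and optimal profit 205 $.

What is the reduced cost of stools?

Check each constraint at x*: finishing 65/65 (tight); lumber 43/43 (tight).
Dual feasibility on the basic columns requires 3·y_finishing + 1·y_lumber = 7, 1·y_finishing + 3·y_lumber = 9.
→ y_finishing = 1.5 and y_lumber = 2.5.
Reduced cost of stools: c₃ − yᵀa₃ = 5.5 − (1.5·2 + 2.5·4) = 5.5 − 13 = -7.5.

-7.5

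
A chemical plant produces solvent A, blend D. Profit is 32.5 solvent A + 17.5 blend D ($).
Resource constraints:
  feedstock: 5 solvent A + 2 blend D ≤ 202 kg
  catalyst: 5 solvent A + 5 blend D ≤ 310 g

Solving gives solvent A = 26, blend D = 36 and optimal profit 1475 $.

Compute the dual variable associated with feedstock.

5

At the optimum: feedstock uses 202 of 202 (binding); catalyst uses 310 of 310 (binding).
From A_Bᵀ y = c: 5·y_feedstock + 5·y_catalyst = 32.5; 2·y_feedstock + 5·y_catalyst = 17.5.
→ y_feedstock = 5 and y_catalyst = 1.5.
Shadow price of feedstock = 5.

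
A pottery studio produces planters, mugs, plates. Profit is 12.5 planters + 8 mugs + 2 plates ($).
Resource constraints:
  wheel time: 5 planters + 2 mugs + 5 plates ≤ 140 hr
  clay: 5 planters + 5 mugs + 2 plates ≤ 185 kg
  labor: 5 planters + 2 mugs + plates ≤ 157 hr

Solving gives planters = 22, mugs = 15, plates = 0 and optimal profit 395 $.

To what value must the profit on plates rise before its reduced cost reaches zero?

Binding: wheel time and clay. Non-binding: labor (17 unused).
Since labor is not tight, its dual is 0.
Dual feasibility on the basic columns requires 5·y_wheel time + 5·y_clay = 12.5, 2·y_wheel time + 5·y_clay = 8.
This yields shadow prices y_wheel time = 1.5, y_clay = 1.
plates enters the basis when its profit ≥ yᵀa₃ = 1.5·5 + 1·2 = 9.5.

9.5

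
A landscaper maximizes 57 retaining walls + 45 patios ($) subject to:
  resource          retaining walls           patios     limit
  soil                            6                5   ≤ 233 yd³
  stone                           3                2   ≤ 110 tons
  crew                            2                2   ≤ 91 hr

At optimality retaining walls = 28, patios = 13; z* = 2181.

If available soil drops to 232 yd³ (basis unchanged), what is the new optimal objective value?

2174

At the optimum: soil uses 233 of 233 (binding); stone uses 110 of 110 (binding); crew uses 82 of 91 (slack = 9).
Since crew is not tight, its dual is 0.
From A_Bᵀ y = c: 6·y_soil + 3·y_stone = 57; 5·y_soil + 2·y_stone = 45.
→ y_soil = 7 and y_stone = 5.
Δz = y_soil·Δb = 7 × (-1) = -7, so new z* = 2181 − 7 = 2174.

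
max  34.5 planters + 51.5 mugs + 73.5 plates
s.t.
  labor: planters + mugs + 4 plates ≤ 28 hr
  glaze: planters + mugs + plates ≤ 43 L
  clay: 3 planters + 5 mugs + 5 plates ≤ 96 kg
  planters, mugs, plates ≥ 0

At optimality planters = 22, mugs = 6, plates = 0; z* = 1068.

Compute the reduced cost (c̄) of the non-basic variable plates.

Check each constraint at x*: labor 28/28 (tight); glaze 28/43 (slack 15); clay 96/96 (tight).
By complementary slackness, y = 0 for the non-binding constraint.
From A_Bᵀ y = c: 1·y_labor + 3·y_clay = 34.5; 1·y_labor + 5·y_clay = 51.5.
→ y_labor = 9 and y_clay = 8.5.
Reduced cost of plates: c₃ − yᵀa₃ = 73.5 − (9·4 + 8.5·5) = 73.5 − 78.5 = -5.

-5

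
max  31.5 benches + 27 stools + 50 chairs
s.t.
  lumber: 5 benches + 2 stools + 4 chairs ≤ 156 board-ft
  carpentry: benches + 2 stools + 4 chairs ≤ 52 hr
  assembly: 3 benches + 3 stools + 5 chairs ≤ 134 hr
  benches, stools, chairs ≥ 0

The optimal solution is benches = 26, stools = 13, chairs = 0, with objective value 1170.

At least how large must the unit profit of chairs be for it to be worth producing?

Binding: lumber and carpentry. Non-binding: assembly (17 unused).
Slack constraints have shadow price 0 (complementary slackness).
From A_Bᵀ y = c: 5·y_lumber + 1·y_carpentry = 31.5; 2·y_lumber + 2·y_carpentry = 27.
This yields shadow prices y_lumber = 4.5, y_carpentry = 9.
chairs enters the basis when its profit ≥ yᵀa₃ = 4.5·4 + 9·4 = 54.

54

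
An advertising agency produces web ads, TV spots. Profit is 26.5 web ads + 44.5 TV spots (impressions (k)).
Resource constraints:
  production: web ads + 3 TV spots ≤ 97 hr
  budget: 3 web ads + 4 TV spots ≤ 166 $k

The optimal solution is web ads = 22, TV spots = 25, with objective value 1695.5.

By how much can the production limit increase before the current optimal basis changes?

27.5

Binding constraints: production, budget. The basis is B = [[1,3],[3,4]] with det -5.
Per unit increase in production, x* moves by d = (-0.8, 0.6).
The basis stays optimal until web ads reaches 0; allowable increase = 27.5 hr.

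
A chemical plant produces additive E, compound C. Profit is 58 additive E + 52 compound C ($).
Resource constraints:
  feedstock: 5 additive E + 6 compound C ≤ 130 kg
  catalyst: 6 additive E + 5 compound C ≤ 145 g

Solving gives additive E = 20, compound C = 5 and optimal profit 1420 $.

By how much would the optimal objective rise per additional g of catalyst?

8

Check each constraint at x*: feedstock 130/130 (tight); catalyst 145/145 (tight).
Dual feasibility on the basic columns requires 5·y_feedstock + 6·y_catalyst = 58, 6·y_feedstock + 5·y_catalyst = 52.
→ y_feedstock = 2 and y_catalyst = 8.
Shadow price of catalyst = 8.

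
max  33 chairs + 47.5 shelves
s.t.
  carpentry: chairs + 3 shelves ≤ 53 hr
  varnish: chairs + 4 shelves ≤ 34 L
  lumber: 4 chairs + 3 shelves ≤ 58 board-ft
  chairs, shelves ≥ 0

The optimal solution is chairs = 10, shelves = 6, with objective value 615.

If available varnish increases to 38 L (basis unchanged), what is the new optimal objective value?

643

Check each constraint at x*: carpentry 28/53 (slack 25); varnish 34/34 (tight); lumber 58/58 (tight).
Slack constraints have shadow price 0 (complementary slackness).
The binding rows give the dual system: 1·y_varnish + 4·y_lumber = 33 and 4·y_varnish + 3·y_lumber = 47.5.
Solving: y_varnish = 7, y_lumber = 6.5.
Δz = y_varnish·Δb = 7 × (4) = 28, so new z* = 615 + 28 = 643.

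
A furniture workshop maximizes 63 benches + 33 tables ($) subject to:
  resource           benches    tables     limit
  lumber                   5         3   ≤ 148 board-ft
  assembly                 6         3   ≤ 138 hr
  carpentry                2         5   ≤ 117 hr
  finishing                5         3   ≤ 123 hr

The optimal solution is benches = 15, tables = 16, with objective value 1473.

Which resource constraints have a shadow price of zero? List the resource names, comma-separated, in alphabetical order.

carpentry, lumber

lumber: 123/148 (slack 25)
assembly: 138/138 (binding)
carpentry: 110/117 (slack 7)
finishing: 123/123 (binding)
By complementary slackness, a constraint with positive slack has shadow price 0 → carpentry, lumber.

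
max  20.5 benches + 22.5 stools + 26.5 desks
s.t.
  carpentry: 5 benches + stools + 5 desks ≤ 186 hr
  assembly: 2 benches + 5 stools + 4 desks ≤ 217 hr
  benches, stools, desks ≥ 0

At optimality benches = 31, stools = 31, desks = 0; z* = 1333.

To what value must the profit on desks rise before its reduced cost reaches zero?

Check each constraint at x*: carpentry 186/186 (tight); assembly 217/217 (tight).
From A_Bᵀ y = c: 5·y_carpentry + 2·y_assembly = 20.5; 1·y_carpentry + 5·y_assembly = 22.5.
This yields shadow prices y_carpentry = 2.5, y_assembly = 4.
desks enters the basis when its profit ≥ yᵀa₃ = 2.5·5 + 4·4 = 28.5.

28.5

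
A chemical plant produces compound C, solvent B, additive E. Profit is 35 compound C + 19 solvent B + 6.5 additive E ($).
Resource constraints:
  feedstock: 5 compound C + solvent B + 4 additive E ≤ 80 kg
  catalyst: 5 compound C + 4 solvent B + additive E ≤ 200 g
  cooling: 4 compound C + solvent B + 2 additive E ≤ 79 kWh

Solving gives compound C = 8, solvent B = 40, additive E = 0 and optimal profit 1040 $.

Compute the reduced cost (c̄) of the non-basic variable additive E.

At the optimum: feedstock uses 80 of 80 (binding); catalyst uses 200 of 200 (binding); cooling uses 72 of 79 (slack = 7).
By complementary slackness, y = 0 for the non-binding constraint.
Dual feasibility on the basic columns requires 5·y_feedstock + 5·y_catalyst = 35, 1·y_feedstock + 4·y_catalyst = 19.
Solving: y_feedstock = 3, y_catalyst = 4.
Reduced cost of additive E: c₃ − yᵀa₃ = 6.5 − (3·4 + 4·1) = 6.5 − 16 = -9.5.

-9.5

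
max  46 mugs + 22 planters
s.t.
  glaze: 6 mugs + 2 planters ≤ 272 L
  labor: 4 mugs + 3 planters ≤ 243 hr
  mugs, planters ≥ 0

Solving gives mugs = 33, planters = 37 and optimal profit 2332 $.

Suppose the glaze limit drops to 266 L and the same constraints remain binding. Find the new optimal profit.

2302

Check each constraint at x*: glaze 272/272 (tight); labor 243/243 (tight).
The binding rows give the dual system: 6·y_glaze + 4·y_labor = 46 and 2·y_glaze + 3·y_labor = 22.
→ y_glaze = 5 and y_labor = 4.
Δz = y_glaze·Δb = 5 × (-6) = -30, so new z* = 2332 − 30 = 2302.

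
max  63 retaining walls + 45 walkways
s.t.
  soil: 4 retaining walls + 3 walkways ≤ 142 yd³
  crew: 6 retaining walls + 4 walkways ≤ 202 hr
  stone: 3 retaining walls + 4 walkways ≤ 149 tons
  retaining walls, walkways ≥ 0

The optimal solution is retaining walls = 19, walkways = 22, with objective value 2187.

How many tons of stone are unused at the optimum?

stone used = 3·19 + 4·22 = 145; slack = 149 − 145 = 4.

4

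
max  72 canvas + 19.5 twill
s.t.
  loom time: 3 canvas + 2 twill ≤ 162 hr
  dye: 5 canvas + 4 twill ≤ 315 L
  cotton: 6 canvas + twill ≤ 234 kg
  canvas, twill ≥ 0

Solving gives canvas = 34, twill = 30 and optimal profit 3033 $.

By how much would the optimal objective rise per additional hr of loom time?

5

Binding: loom time and cotton. Non-binding: dye (25 unused).
Slack constraints have shadow price 0 (complementary slackness).
From A_Bᵀ y = c: 3·y_loom time + 6·y_cotton = 72; 2·y_loom time + 1·y_cotton = 19.5.
Solving: y_loom time = 5, y_cotton = 9.5.
Shadow price of loom time = 5.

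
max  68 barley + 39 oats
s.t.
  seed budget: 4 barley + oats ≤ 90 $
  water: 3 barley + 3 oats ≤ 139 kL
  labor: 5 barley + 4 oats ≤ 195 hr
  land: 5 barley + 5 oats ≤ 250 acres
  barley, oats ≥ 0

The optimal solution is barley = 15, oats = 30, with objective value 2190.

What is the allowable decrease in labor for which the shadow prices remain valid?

82.5

Binding constraints: seed budget, labor. The basis is B = [[4,1],[5,4]] with det 11.
Per unit decrease in labor, x* moves by d = (0.0909, -0.3636).
The basis stays optimal until oats reaches 0; allowable decrease = 82.5 hr.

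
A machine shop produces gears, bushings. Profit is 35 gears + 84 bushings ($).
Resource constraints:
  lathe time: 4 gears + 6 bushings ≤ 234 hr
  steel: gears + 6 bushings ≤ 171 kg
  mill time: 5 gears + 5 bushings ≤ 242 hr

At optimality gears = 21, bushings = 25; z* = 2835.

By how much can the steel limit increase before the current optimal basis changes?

Binding constraints: lathe time, steel. The basis is B = [[4,6],[1,6]] with det 18.
Per unit increase in steel, x* moves by d = (-0.3333, 0.2222).
The basis stays optimal until gears reaches 0; allowable increase = 63 kg.

63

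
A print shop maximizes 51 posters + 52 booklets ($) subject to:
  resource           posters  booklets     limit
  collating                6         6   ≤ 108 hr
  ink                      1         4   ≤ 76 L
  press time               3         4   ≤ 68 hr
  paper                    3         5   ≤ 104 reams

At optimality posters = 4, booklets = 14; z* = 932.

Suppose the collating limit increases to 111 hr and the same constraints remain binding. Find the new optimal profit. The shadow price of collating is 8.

Δb = 3, so new z* = 932 + (8)·(3) = 932 + 24 = 956.

956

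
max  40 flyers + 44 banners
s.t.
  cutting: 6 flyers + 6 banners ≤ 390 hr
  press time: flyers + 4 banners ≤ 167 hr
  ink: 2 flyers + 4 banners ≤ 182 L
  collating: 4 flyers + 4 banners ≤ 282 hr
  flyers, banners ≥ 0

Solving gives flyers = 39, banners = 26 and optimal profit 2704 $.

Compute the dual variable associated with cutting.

Check each constraint at x*: cutting 390/390 (tight); press time 143/167 (slack 24); ink 182/182 (tight); collating 260/282 (slack 22).
Since press time, collating are not tight, their duals are 0.
The binding rows give the dual system: 6·y_cutting + 2·y_ink = 40 and 6·y_cutting + 4·y_ink = 44.
This yields shadow prices y_cutting = 6, y_ink = 2.
Shadow price of cutting = 6.

6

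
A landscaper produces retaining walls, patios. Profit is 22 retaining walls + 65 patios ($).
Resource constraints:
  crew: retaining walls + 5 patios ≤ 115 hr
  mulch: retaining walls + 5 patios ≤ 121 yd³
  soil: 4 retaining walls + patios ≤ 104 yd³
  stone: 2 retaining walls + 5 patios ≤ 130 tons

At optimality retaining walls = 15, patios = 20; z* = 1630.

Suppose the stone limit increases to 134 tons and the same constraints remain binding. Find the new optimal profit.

Binding: crew and stone. Non-binding: mulch (6 unused), soil (24 unused).
Since mulch, soil are not tight, their duals are 0.
Dual feasibility on the basic columns requires 1·y_crew + 2·y_stone = 22, 5·y_crew + 5·y_stone = 65.
This yields shadow prices y_crew = 4, y_stone = 9.
Δz = y_stone·Δb = 9 × (4) = 36, so new z* = 1630 + 36 = 1666.

1666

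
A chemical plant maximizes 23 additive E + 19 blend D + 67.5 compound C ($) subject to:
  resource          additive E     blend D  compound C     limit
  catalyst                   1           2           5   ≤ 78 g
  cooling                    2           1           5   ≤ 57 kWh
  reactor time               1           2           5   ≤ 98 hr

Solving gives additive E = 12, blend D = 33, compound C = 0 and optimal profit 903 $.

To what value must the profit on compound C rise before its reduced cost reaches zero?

70

At the optimum: catalyst uses 78 of 78 (binding); cooling uses 57 of 57 (binding); reactor time uses 78 of 98 (slack = 20).
Since reactor time is not tight, its dual is 0.
The binding rows give the dual system: 1·y_catalyst + 2·y_cooling = 23 and 2·y_catalyst + 1·y_cooling = 19.
→ y_catalyst = 5 and y_cooling = 9.
compound C enters the basis when its profit ≥ yᵀa₃ = 5·5 + 9·5 = 70.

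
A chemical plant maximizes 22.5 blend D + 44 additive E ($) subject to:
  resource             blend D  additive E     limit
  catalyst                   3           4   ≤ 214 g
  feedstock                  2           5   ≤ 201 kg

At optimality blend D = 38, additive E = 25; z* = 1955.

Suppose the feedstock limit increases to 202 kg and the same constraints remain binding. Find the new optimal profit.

1961

At the optimum: catalyst uses 214 of 214 (binding); feedstock uses 201 of 201 (binding).
From A_Bᵀ y = c: 3·y_catalyst + 2·y_feedstock = 22.5; 4·y_catalyst + 5·y_feedstock = 44.
→ y_catalyst = 3.5 and y_feedstock = 6.
Δz = y_feedstock·Δb = 6 × (1) = 6, so new z* = 1955 + 6 = 1961.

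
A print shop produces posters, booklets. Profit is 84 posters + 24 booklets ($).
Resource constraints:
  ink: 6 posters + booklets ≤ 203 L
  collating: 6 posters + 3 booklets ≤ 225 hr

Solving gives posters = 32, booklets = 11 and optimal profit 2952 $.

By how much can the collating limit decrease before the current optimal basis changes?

22

Binding constraints: ink, collating. The basis is B = [[6,1],[6,3]] with det 12.
Per unit decrease in collating, x* moves by d = (0.0833, -0.5).
The basis stays optimal until booklets reaches 0; allowable decrease = 22 hr.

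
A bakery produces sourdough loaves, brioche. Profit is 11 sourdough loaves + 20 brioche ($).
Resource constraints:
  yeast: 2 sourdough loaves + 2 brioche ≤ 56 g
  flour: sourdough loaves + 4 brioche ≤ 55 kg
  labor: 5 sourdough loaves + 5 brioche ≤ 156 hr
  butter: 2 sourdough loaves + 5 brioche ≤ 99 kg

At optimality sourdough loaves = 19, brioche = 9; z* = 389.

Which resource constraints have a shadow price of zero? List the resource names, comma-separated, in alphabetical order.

yeast: 56/56 (binding)
flour: 55/55 (binding)
labor: 140/156 (slack 16)
butter: 83/99 (slack 16)
By complementary slackness, a constraint with positive slack has shadow price 0 → butter, labor.

butter, labor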